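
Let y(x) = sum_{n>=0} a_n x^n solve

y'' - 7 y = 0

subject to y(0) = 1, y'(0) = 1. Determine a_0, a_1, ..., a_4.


Ansatz: y(x) = sum_{n>=0} a_n x^n, so y'(x) = sum_{n>=1} n a_n x^(n-1) and y''(x) = sum_{n>=2} n(n-1) a_n x^(n-2).
Substitute into P(x) y'' + Q(x) y' + R(x) y = 0 with P(x) = 1, Q(x) = 0, R(x) = -7, and match powers of x.
Initial conditions: a_0 = 1, a_1 = 1.
Setting the coefficient of each power of x to zero and solving order by order (substituting the coefficients already found):
  x^0: 2 a_2 - 7 a_0 = 0  ->  2 a_2 = 7 a_0 = 7  ->  a_2 = 7/2
  x^1: 6 a_3 - 7 a_1 = 0  ->  6 a_3 = 7 a_1 = 7  ->  a_3 = 7/6
  x^2: 12 a_4 - 7 a_2 = 0  ->  12 a_4 = 7 a_2 = 49/2  ->  a_4 = 49/24
Truncated series: y(x) = 1 + x + (7/2) x^2 + (7/6) x^3 + (49/24) x^4 + O(x^5).

a_0 = 1; a_1 = 1; a_2 = 7/2; a_3 = 7/6; a_4 = 49/24


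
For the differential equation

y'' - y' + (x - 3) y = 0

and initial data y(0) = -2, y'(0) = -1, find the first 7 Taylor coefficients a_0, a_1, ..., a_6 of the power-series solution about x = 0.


Ansatz: y(x) = sum_{n>=0} a_n x^n, so y'(x) = sum_{n>=1} n a_n x^(n-1) and y''(x) = sum_{n>=2} n(n-1) a_n x^(n-2).
Substitute into P(x) y'' + Q(x) y' + R(x) y = 0 with P(x) = 1, Q(x) = -1, R(x) = x - 3, and match powers of x.
Initial conditions: a_0 = -2, a_1 = -1.
Setting the coefficient of each power of x to zero and solving order by order (substituting the coefficients already found):
  x^0: 2 a_2 - a_1 - 3 a_0 = 0  ->  2 a_2 = a_1 + 3 a_0 = -7  ->  a_2 = -7/2
  x^1: 6 a_3 - 2 a_2 - 3 a_1 + a_0 = 0  ->  6 a_3 = 2 a_2 + 3 a_1 - a_0 = -8  ->  a_3 = -4/3
  x^2: 12 a_4 - 3 a_3 - 3 a_2 + a_1 = 0  ->  12 a_4 = 3 a_3 + 3 a_2 - a_1 = -27/2  ->  a_4 = -9/8
  x^3: 20 a_5 - 4 a_4 - 3 a_3 + a_2 = 0  ->  20 a_5 = 4 a_4 + 3 a_3 - a_2 = -5  ->  a_5 = -1/4
  x^4: 30 a_6 - 5 a_5 - 3 a_4 + a_3 = 0  ->  30 a_6 = 5 a_5 + 3 a_4 - a_3 = -79/24  ->  a_6 = -79/720
Truncated series: y(x) = -2 - x - (7/2) x^2 - (4/3) x^3 - (9/8) x^4 - (1/4) x^5 - (79/720) x^6 + O(x^7).

a_0 = -2; a_1 = -1; a_2 = -7/2; a_3 = -4/3; a_4 = -9/8; a_5 = -1/4; a_6 = -79/720


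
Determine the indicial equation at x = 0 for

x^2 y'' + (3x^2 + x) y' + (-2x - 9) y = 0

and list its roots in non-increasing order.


Divide by x^2 to reach normal form y'' + P_1(x) y' + P_2(x) y = 0 with P_1(x) = 3 + 1/x and P_2(x) = -2/x - 9/x^2.
x = 0 is a singular point because the y'-coefficient 3 + 1/x has a pole at x = 0 and the y-coefficient -2/x - 9/x^2 has a pole at x = 0.
It is a regular singular point because x P_1(x) = p(x) = 3x + 1 and x^2 P_2(x) = q(x) = -2x - 9 are polynomials, hence analytic at x = 0.
p(0) = 1,  q(0) = -9.
Indicial equation: r(r-1) + p(0) r + q(0) = 0, i.e. r^2 + (p(0) - 1) r + q(0) = 0, i.e. r^2 - 9 = 0.
Discriminant: (0)^2 - 4(-9) = 36, so r = (0 ± 6)/2.
Solving: r_1 = 3, r_2 = -3.

indicial: r^2 - 9 = 0; roots r_1 = 3, r_2 = -3


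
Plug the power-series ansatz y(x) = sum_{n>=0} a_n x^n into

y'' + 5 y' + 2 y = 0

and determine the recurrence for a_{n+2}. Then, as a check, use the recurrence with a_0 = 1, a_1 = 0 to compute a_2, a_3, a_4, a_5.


Substitute y = sum_n a_n x^n.
y''(x) has coefficient (n+2)(n+1) a_{n+2} at x^n;
5 y'(x) has coefficient 5 (n+1) a_{n+1} at x^n;
2 y(x) has coefficient 2 a_n at x^n.
Matching x^n: (n+2)(n+1) a_{n+2} + 5 (n+1) a_{n+1} + 2 a_n = 0.
Thus a_{n+2} = [-5 (n+1) a_{n+1} - 2 a_n] / ((n+1)(n+2)).

Check with a_0 = 1, a_1 = 0 (apply the recurrence for n = 0, 1, 2, 3): a_0 = 1, a_1 = 0, a_2 = -1, a_3 = 5/3, a_4 = -23/12, a_5 = 7/4.

a_(n+2) = [-5 (n+1) a_(n+1) - 2 a_n] / ((n+1)(n+2)); check: a_0 = 1, a_1 = 0, a_2 = -1, a_3 = 5/3, a_4 = -23/12, a_5 = 7/4


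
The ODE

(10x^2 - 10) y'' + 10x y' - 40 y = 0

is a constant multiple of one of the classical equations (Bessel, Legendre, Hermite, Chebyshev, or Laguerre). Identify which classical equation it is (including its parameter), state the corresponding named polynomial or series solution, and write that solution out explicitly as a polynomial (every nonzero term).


All three coefficients share the factor -10; dividing through by -10 gives  (1 - x^2) y'' - x y' + 4 y = 0.
This matches the Chebyshev equation (1 - x^2) y'' - x y' + n^2 y = 0 (note the -x y' term, not -2x y') with n^2 = 4, so n = 2; the polynomial solution is T_2(x).
With y = sum_k a_k x^k, matching x^k gives (k+2)(k+1) a_{k+2} = (k^2 - n^2) a_k = (k - 2)(k + 2) a_k. The right side vanishes at k = 2, so the series with the parity of 2 terminates at degree 2.
Standard normalization: leading coefficient of T_n is 2^(n-1), so a_2 = 2^1 = 2. Work downward with a_k = (k+1)(k+2) a_{k+2} / ((k - 2)(k + 2)):
  a_0 = (1)(2)(2) / ((0 - 2)(0 + 2)) = 4/(-4) = -1
Hence T_2(x) = 2 x^2 - 1.

T_2(x); series = 2 x^2 - 1


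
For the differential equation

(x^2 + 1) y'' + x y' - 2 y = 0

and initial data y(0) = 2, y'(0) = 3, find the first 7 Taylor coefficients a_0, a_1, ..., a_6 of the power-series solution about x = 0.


Ansatz: y(x) = sum_{n>=0} a_n x^n, so y'(x) = sum_{n>=1} n a_n x^(n-1) and y''(x) = sum_{n>=2} n(n-1) a_n x^(n-2).
Substitute into P(x) y'' + Q(x) y' + R(x) y = 0 with P(x) = x^2 + 1, Q(x) = x, R(x) = -2, and match powers of x.
Initial conditions: a_0 = 2, a_1 = 3.
Setting the coefficient of each power of x to zero and solving order by order (substituting the coefficients already found):
  x^0: 2 a_2 - 2 a_0 = 0  ->  2 a_2 = 2 a_0 = 4  ->  a_2 = 2
  x^1: 6 a_3 - a_1 = 0  ->  6 a_3 = a_1 = 3  ->  a_3 = 1/2
  x^2: 12 a_4 + 2 a_2 = 0  ->  12 a_4 = -2 a_2 = -4  ->  a_4 = -1/3
  x^3: 20 a_5 + 7 a_3 = 0  ->  20 a_5 = -7 a_3 = -7/2  ->  a_5 = -7/40
  x^4: 30 a_6 + 14 a_4 = 0  ->  30 a_6 = -14 a_4 = 14/3  ->  a_6 = 7/45
Truncated series: y(x) = 2 + 3 x + 2 x^2 + (1/2) x^3 - (1/3) x^4 - (7/40) x^5 + (7/45) x^6 + O(x^7).

a_0 = 2; a_1 = 3; a_2 = 2; a_3 = 1/2; a_4 = -1/3; a_5 = -7/40; a_6 = 7/45


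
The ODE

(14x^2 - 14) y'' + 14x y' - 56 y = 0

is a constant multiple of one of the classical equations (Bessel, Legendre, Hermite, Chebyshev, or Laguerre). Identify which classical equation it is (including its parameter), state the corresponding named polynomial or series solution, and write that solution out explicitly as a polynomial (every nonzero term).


All three coefficients share the factor -14; dividing through by -14 gives  (1 - x^2) y'' - x y' + 4 y = 0.
This matches the Chebyshev equation (1 - x^2) y'' - x y' + n^2 y = 0 (note the -x y' term, not -2x y') with n^2 = 4, so n = 2; the polynomial solution is T_2(x).
With y = sum_k a_k x^k, matching x^k gives (k+2)(k+1) a_{k+2} = (k^2 - n^2) a_k = (k - 2)(k + 2) a_k. The right side vanishes at k = 2, so the series with the parity of 2 terminates at degree 2.
Standard normalization: leading coefficient of T_n is 2^(n-1), so a_2 = 2^1 = 2. Work downward with a_k = (k+1)(k+2) a_{k+2} / ((k - 2)(k + 2)):
  a_0 = (1)(2)(2) / ((0 - 2)(0 + 2)) = 4/(-4) = -1
Hence T_2(x) = 2 x^2 - 1.

T_2(x); series = 2 x^2 - 1


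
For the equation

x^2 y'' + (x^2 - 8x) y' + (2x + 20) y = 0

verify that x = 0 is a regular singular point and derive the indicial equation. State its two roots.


Divide by x^2 to reach normal form y'' + P_1(x) y' + P_2(x) y = 0 with P_1(x) = 1 - 8/x and P_2(x) = 2/x + 20/x^2.
x = 0 is a singular point because the y'-coefficient 1 - 8/x has a pole at x = 0 and the y-coefficient 2/x + 20/x^2 has a pole at x = 0.
It is a regular singular point because x P_1(x) = p(x) = x - 8 and x^2 P_2(x) = q(x) = 2x + 20 are polynomials, hence analytic at x = 0.
p(0) = -8,  q(0) = 20.
Indicial equation: r(r-1) + p(0) r + q(0) = 0, i.e. r^2 + (p(0) - 1) r + q(0) = 0, i.e. r^2 - 9 r + 20 = 0.
Discriminant: (-9)^2 - 4(20) = 1, so r = (9 ± 1)/2.
Solving: r_1 = 5, r_2 = 4.

indicial: r^2 - 9 r + 20 = 0; roots r_1 = 5, r_2 = 4


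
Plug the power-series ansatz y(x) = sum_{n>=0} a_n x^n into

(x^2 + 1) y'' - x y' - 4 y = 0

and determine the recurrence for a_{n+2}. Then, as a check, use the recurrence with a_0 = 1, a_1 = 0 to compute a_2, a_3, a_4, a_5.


Substitute y = sum_n a_n x^n.
(1 + 1 x^2) y'' contributes (n+2)(n+1) a_{n+2} + n(n-1) a_n at x^n.
-x y'(x) contributes -n a_n at x^n.
-4 y(x) contributes -4 a_n at x^n.
Matching x^n: (n+2)(n+1) a_{n+2} + (n(n-1) - n - 4) a_n = 0.
Thus a_{n+2} = (-n(n-1) + n + 4) / ((n+1)(n+2)) * a_n.

Check with a_0 = 1, a_1 = 0 (apply the recurrence for n = 0, 1, 2, 3): a_0 = 1, a_1 = 0, a_2 = 2, a_3 = 0, a_4 = 2/3, a_5 = 0.

a_(n+2) = (-n(n-1) + n + 4) / ((n+1)(n+2)) * a_n; check: a_0 = 1, a_1 = 0, a_2 = 2, a_3 = 0, a_4 = 2/3, a_5 = 0


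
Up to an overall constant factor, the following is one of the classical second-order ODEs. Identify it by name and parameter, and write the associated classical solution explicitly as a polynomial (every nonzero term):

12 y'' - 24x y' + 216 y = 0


All three coefficients share the factor 12; dividing through by 12 gives  y'' - 2x y' + 18 y = 0.
This matches the Hermite equation y'' - 2x y' + 2n y = 0 with 2n = 18, so n = 9; the polynomial solution is H_9(x).
With y = sum_k a_k x^k, matching x^k gives (k+2)(k+1) a_{k+2} = 2(k - n) a_k = 2(k - 9) a_k. The right side vanishes at k = 9, so the series with the parity of 9 terminates at degree 9.
Standard normalization: leading coefficient of H_n is 2^n, so a_9 = 2^9 = 512. Work downward with a_k = (k+1)(k+2) a_{k+2} / (2(k - n)):
  a_7 = (8)(9)(512) / (2(7 - 9)) = 36864/(-4) = -9216
  a_5 = (6)(7)(-9216) / (2(5 - 9)) = -387072/(-8) = 48384
  a_3 = (4)(5)(48384) / (2(3 - 9)) = 967680/(-12) = -80640
  a_1 = (2)(3)(-80640) / (2(1 - 9)) = -483840/(-16) = 30240
Hence H_9(x) = 512 x^9 - 9216 x^7 + 48384 x^5 - 80640 x^3 + 30240 x.

H_9(x); series = 512 x^9 - 9216 x^7 + 48384 x^5 - 80640 x^3 + 30240 x


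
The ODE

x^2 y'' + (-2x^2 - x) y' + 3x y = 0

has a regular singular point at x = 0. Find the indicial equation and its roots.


Divide by x^2 to reach normal form y'' + P_1(x) y' + P_2(x) y = 0 with P_1(x) = -2 - 1/x and P_2(x) = 3/x.
x = 0 is a singular point because the y'-coefficient -2 - 1/x has a pole at x = 0 and the y-coefficient 3/x has a pole at x = 0.
It is a regular singular point because x P_1(x) = p(x) = -2x - 1 and x^2 P_2(x) = q(x) = 3x are polynomials, hence analytic at x = 0.
p(0) = -1,  q(0) = 0.
Indicial equation: r(r-1) + p(0) r + q(0) = 0, i.e. r^2 + (p(0) - 1) r + q(0) = 0, i.e. r^2 - 2 r = 0.
Discriminant: (-2)^2 - 4(0) = 4, so r = (2 ± 2)/2.
Solving: r_1 = 2, r_2 = 0.

indicial: r^2 - 2 r = 0; roots r_1 = 2, r_2 = 0


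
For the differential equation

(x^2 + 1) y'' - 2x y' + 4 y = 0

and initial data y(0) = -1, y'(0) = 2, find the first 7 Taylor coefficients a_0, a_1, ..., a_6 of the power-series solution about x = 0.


Ansatz: y(x) = sum_{n>=0} a_n x^n, so y'(x) = sum_{n>=1} n a_n x^(n-1) and y''(x) = sum_{n>=2} n(n-1) a_n x^(n-2).
Substitute into P(x) y'' + Q(x) y' + R(x) y = 0 with P(x) = x^2 + 1, Q(x) = -2x, R(x) = 4, and match powers of x.
Initial conditions: a_0 = -1, a_1 = 2.
Setting the coefficient of each power of x to zero and solving order by order (substituting the coefficients already found):
  x^0: 2 a_2 + 4 a_0 = 0  ->  2 a_2 = -4 a_0 = 4  ->  a_2 = 2
  x^1: 6 a_3 + 2 a_1 = 0  ->  6 a_3 = -2 a_1 = -4  ->  a_3 = -2/3
  x^2: 12 a_4 + 2 a_2 = 0  ->  12 a_4 = -2 a_2 = -4  ->  a_4 = -1/3
  x^3: 20 a_5 + 4 a_3 = 0  ->  20 a_5 = -4 a_3 = 8/3  ->  a_5 = 2/15
  x^4: 30 a_6 + 8 a_4 = 0  ->  30 a_6 = -8 a_4 = 8/3  ->  a_6 = 4/45
Truncated series: y(x) = -1 + 2 x + 2 x^2 - (2/3) x^3 - (1/3) x^4 + (2/15) x^5 + (4/45) x^6 + O(x^7).

a_0 = -1; a_1 = 2; a_2 = 2; a_3 = -2/3; a_4 = -1/3; a_5 = 2/15; a_6 = 4/45


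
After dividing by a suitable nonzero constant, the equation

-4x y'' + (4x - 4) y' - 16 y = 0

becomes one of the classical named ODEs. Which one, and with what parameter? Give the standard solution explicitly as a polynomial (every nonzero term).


All three coefficients share the factor -4; dividing through by -4 gives  x y'' + (1 - x) y' + 4 y = 0.
This matches the Laguerre equation x y'' + (1 - x) y' + n y = 0 with n = 4; the polynomial solution is L_4(x).
With y = sum_k a_k x^k, matching x^k gives (k+1)k a_{k+1} + (k+1) a_{k+1} - k a_k + n a_k = 0, i.e. (k+1)^2 a_{k+1} = (k - n) a_k = (k - 4) a_k. The right side vanishes at k = 4, so the series terminates at degree 4.
Standard normalization L_n(0) = 1 gives a_0 = 1. Work upward with a_{k+1} = (k - 4) a_k / (k+1)^2:
  a_1 = (0 - 4)(1) / 1^2 = -4/1 = -4
  a_2 = (1 - 4)(-4) / 2^2 = 12/4 = 3
  a_3 = (2 - 4)(3) / 3^2 = -6/9 = -2/3
  a_4 = (3 - 4)(-2/3) / 4^2 = (2/3)/16 = 1/24
Hence L_4(x) = x^4/24 - 2 x^3/3 + 3 x^2 - 4 x + 1.

L_4(x); series = x^4/24 - 2 x^3/3 + 3 x^2 - 4 x + 1


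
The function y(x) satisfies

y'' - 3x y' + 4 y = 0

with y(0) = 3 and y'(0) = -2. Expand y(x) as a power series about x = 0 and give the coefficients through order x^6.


Ansatz: y(x) = sum_{n>=0} a_n x^n, so y'(x) = sum_{n>=1} n a_n x^(n-1) and y''(x) = sum_{n>=2} n(n-1) a_n x^(n-2).
Substitute into P(x) y'' + Q(x) y' + R(x) y = 0 with P(x) = 1, Q(x) = -3x, R(x) = 4, and match powers of x.
Initial conditions: a_0 = 3, a_1 = -2.
Setting the coefficient of each power of x to zero and solving order by order (substituting the coefficients already found):
  x^0: 2 a_2 + 4 a_0 = 0  ->  2 a_2 = -4 a_0 = -12  ->  a_2 = -6
  x^1: 6 a_3 + a_1 = 0  ->  6 a_3 = -a_1 = 2  ->  a_3 = 1/3
  x^2: 12 a_4 - 2 a_2 = 0  ->  12 a_4 = 2 a_2 = -12  ->  a_4 = -1
  x^3: 20 a_5 - 5 a_3 = 0  ->  20 a_5 = 5 a_3 = 5/3  ->  a_5 = 1/12
  x^4: 30 a_6 - 8 a_4 = 0  ->  30 a_6 = 8 a_4 = -8  ->  a_6 = -4/15
Truncated series: y(x) = 3 - 2 x - 6 x^2 + (1/3) x^3 - x^4 + (1/12) x^5 - (4/15) x^6 + O(x^7).

a_0 = 3; a_1 = -2; a_2 = -6; a_3 = 1/3; a_4 = -1; a_5 = 1/12; a_6 = -4/15


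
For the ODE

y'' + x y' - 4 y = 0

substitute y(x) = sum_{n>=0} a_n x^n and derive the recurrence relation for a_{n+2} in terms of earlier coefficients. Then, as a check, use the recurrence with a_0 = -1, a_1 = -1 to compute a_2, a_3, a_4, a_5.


Substitute y = sum_n a_n x^n.
y''(x) has coefficient (n+2)(n+1) a_{n+2} at x^n;
x y'(x) has coefficient n a_n at x^n (shift);
-4 y(x) has coefficient -4 a_n at x^n.
Matching x^n: (n+2)(n+1) a_{n+2} + (n - 4) a_n = 0.
Thus a_{n+2} = (-n + 4) / ((n+1)(n+2)) * a_n.

Check with a_0 = -1, a_1 = -1 (apply the recurrence for n = 0, 1, 2, 3): a_0 = -1, a_1 = -1, a_2 = -2, a_3 = -1/2, a_4 = -1/3, a_5 = -1/40.

a_(n+2) = (-n + 4) / ((n+1)(n+2)) * a_n; check: a_0 = -1, a_1 = -1, a_2 = -2, a_3 = -1/2, a_4 = -1/3, a_5 = -1/40


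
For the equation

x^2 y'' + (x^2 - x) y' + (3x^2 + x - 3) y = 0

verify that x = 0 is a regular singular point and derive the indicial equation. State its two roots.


Divide by x^2 to reach normal form y'' + P_1(x) y' + P_2(x) y = 0 with P_1(x) = 1 - 1/x and P_2(x) = 3 + 1/x - 3/x^2.
x = 0 is a singular point because the y'-coefficient 1 - 1/x has a pole at x = 0 and the y-coefficient 3 + 1/x - 3/x^2 has a pole at x = 0.
It is a regular singular point because x P_1(x) = p(x) = x - 1 and x^2 P_2(x) = q(x) = 3x^2 + x - 3 are polynomials, hence analytic at x = 0.
p(0) = -1,  q(0) = -3.
Indicial equation: r(r-1) + p(0) r + q(0) = 0, i.e. r^2 + (p(0) - 1) r + q(0) = 0, i.e. r^2 - 2 r - 3 = 0.
Discriminant: (-2)^2 - 4(-3) = 16, so r = (2 ± 4)/2.
Solving: r_1 = 3, r_2 = -1.

indicial: r^2 - 2 r - 3 = 0; roots r_1 = 3, r_2 = -1


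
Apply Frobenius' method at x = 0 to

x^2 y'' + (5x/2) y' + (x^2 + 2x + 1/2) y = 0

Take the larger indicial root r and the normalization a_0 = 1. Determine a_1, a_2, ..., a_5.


Write in Frobenius form y'' + (p(x)/x) y' + (q(x)/x^2) y = 0:
  p(x) = 5/2,  q(x) = x^2 + 2x + 1/2.
Indicial equation: r(r-1) + (5/2) r + (1/2) = 0 -> roots r_1 = -1/2, r_2 = -1.
Take r = r_1 = -1/2. Let y(x) = x^r sum_{n>=0} a_n x^n with a_0 = 1.
Substitute y = x^r sum a_n x^n and match x^{r+n}. The recurrence is
  D(n) a_n + 2 a_{n-1} + 1 a_{n-2} = 0,  where D(n) = (r+n)(r+n-1) + (5/2)(r+n) + (1/2).
  a_n = [-2 a_{n-1} - 1 a_{n-2}] / D(n).
Since the indicial polynomial factors as (r - r_1)(r - r_2), D(n) = (r_1 + n - r_1)(r_1 + n - r_2) = n(n + 1/2).
Evaluating step by step (a_0 = 1):
  n = 1: D(1) = 1(1 + 1/2) = 3/2; numerator = -2(1) = -2; a_1 = (-2)/(3/2) = -4/3
  n = 2: D(2) = 2(2 + 1/2) = 5; numerator = -2(-4/3) - 1(1) = 5/3; a_2 = (5/3)/(5) = 1/3
  n = 3: D(3) = 3(3 + 1/2) = 21/2; numerator = -2(1/3) - 1(-4/3) = 2/3; a_3 = (2/3)/(21/2) = 4/63
  n = 4: D(4) = 4(4 + 1/2) = 18; numerator = -2(4/63) - 1(1/3) = -29/63; a_4 = (-29/63)/(18) = -29/1134
  n = 5: D(5) = 5(5 + 1/2) = 55/2; numerator = -2(-29/1134) - 1(4/63) = -1/81; a_5 = (-1/81)/(55/2) = -2/4455

r = -1/2; a_0 = 1; a_1 = -4/3; a_2 = 1/3; a_3 = 4/63; a_4 = -29/1134; a_5 = -2/4455


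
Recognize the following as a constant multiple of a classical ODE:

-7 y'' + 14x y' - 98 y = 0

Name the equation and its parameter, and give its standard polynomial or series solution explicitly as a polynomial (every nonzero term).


All three coefficients share the factor -7; dividing through by -7 gives  y'' - 2x y' + 14 y = 0.
This matches the Hermite equation y'' - 2x y' + 2n y = 0 with 2n = 14, so n = 7; the polynomial solution is H_7(x).
With y = sum_k a_k x^k, matching x^k gives (k+2)(k+1) a_{k+2} = 2(k - n) a_k = 2(k - 7) a_k. The right side vanishes at k = 7, so the series with the parity of 7 terminates at degree 7.
Standard normalization: leading coefficient of H_n is 2^n, so a_7 = 2^7 = 128. Work downward with a_k = (k+1)(k+2) a_{k+2} / (2(k - n)):
  a_5 = (6)(7)(128) / (2(5 - 7)) = 5376/(-4) = -1344
  a_3 = (4)(5)(-1344) / (2(3 - 7)) = -26880/(-8) = 3360
  a_1 = (2)(3)(3360) / (2(1 - 7)) = 20160/(-12) = -1680
Hence H_7(x) = 128 x^7 - 1344 x^5 + 3360 x^3 - 1680 x.

H_7(x); series = 128 x^7 - 1344 x^5 + 3360 x^3 - 1680 x


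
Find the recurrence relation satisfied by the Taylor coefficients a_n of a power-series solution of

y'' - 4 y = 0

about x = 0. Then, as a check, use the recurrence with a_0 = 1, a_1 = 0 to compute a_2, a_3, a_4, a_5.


Substitute y = sum_n a_n x^n into y'' + (const) y = 0.
y''(x) = sum_{n>=0} (n+2)(n+1) a_{n+2} x^n.
The ODE becomes sum_n [(n+2)(n+1) a_{n+2} - 4 a_n] x^n = 0.
Setting each coefficient to zero gives the recurrence:
  (n+2)(n+1) a_{n+2} - 4 a_n = 0,
  a_{n+2} = 4 / ((n+1)(n+2)) a_n.

Check with a_0 = 1, a_1 = 0 (apply the recurrence for n = 0, 1, 2, 3): a_0 = 1, a_1 = 0, a_2 = 2, a_3 = 0, a_4 = 2/3, a_5 = 0.

a_{n+2} = 4/((n+1)(n+2)) * a_n; check: a_0 = 1, a_1 = 0, a_2 = 2, a_3 = 0, a_4 = 2/3, a_5 = 0


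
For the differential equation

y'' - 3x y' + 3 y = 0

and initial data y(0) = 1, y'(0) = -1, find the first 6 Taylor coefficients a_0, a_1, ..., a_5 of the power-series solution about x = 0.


Ansatz: y(x) = sum_{n>=0} a_n x^n, so y'(x) = sum_{n>=1} n a_n x^(n-1) and y''(x) = sum_{n>=2} n(n-1) a_n x^(n-2).
Substitute into P(x) y'' + Q(x) y' + R(x) y = 0 with P(x) = 1, Q(x) = -3x, R(x) = 3, and match powers of x.
Initial conditions: a_0 = 1, a_1 = -1.
Setting the coefficient of each power of x to zero and solving order by order (substituting the coefficients already found):
  x^0: 2 a_2 + 3 a_0 = 0  ->  2 a_2 = -3 a_0 = -3  ->  a_2 = -3/2
  x^1: 6 a_3 = 0  ->  a_3 = 0
  x^2: 12 a_4 - 3 a_2 = 0  ->  12 a_4 = 3 a_2 = -9/2  ->  a_4 = -3/8
  x^3: 20 a_5 - 6 a_3 = 0  ->  20 a_5 = 6 a_3 = 0  ->  a_5 = 0
Truncated series: y(x) = 1 - x - (3/2) x^2 - (3/8) x^4 + O(x^6).

a_0 = 1; a_1 = -1; a_2 = -3/2; a_3 = 0; a_4 = -3/8; a_5 = 0


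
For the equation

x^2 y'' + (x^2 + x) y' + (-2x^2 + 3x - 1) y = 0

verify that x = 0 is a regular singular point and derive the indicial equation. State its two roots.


Divide by x^2 to reach normal form y'' + P_1(x) y' + P_2(x) y = 0 with P_1(x) = 1 + 1/x and P_2(x) = -2 + 3/x - 1/x^2.
x = 0 is a singular point because the y'-coefficient 1 + 1/x has a pole at x = 0 and the y-coefficient -2 + 3/x - 1/x^2 has a pole at x = 0.
It is a regular singular point because x P_1(x) = p(x) = x + 1 and x^2 P_2(x) = q(x) = -2x^2 + 3x - 1 are polynomials, hence analytic at x = 0.
p(0) = 1,  q(0) = -1.
Indicial equation: r(r-1) + p(0) r + q(0) = 0, i.e. r^2 + (p(0) - 1) r + q(0) = 0, i.e. r^2 - 1 = 0.
Discriminant: (0)^2 - 4(-1) = 4, so r = (0 ± 2)/2.
Solving: r_1 = 1, r_2 = -1.

indicial: r^2 - 1 = 0; roots r_1 = 1, r_2 = -1


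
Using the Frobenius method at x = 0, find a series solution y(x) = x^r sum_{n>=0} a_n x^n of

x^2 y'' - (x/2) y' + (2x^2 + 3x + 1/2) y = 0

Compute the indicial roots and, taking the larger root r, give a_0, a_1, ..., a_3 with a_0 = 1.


Write in Frobenius form y'' + (p(x)/x) y' + (q(x)/x^2) y = 0:
  p(x) = -1/2,  q(x) = 2x^2 + 3x + 1/2.
Indicial equation: r(r-1) + (-1/2) r + (1/2) = 0 -> roots r_1 = 1, r_2 = 1/2.
Take r = r_1 = 1. Let y(x) = x^r sum_{n>=0} a_n x^n with a_0 = 1.
Substitute y = x^r sum a_n x^n and match x^{r+n}. The recurrence is
  D(n) a_n + 3 a_{n-1} + 2 a_{n-2} = 0,  where D(n) = (r+n)(r+n-1) + (-1/2)(r+n) + (1/2).
  a_n = [-3 a_{n-1} - 2 a_{n-2}] / D(n).
Since the indicial polynomial factors as (r - r_1)(r - r_2), D(n) = (r_1 + n - r_1)(r_1 + n - r_2) = n(n + 1/2).
Evaluating step by step (a_0 = 1):
  n = 1: D(1) = 1(1 + 1/2) = 3/2; numerator = -3(1) = -3; a_1 = (-3)/(3/2) = -2
  n = 2: D(2) = 2(2 + 1/2) = 5; numerator = -3(-2) - 2(1) = 4; a_2 = (4)/(5) = 4/5
  n = 3: D(3) = 3(3 + 1/2) = 21/2; numerator = -3(4/5) - 2(-2) = 8/5; a_3 = (8/5)/(21/2) = 16/105

r = 1; a_0 = 1; a_1 = -2; a_2 = 4/5; a_3 = 16/105


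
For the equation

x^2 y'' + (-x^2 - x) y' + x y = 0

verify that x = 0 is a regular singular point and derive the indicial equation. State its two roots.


Divide by x^2 to reach normal form y'' + P_1(x) y' + P_2(x) y = 0 with P_1(x) = -1 - 1/x and P_2(x) = 1/x.
x = 0 is a singular point because the y'-coefficient -1 - 1/x has a pole at x = 0 and the y-coefficient 1/x has a pole at x = 0.
It is a regular singular point because x P_1(x) = p(x) = -x - 1 and x^2 P_2(x) = q(x) = x are polynomials, hence analytic at x = 0.
p(0) = -1,  q(0) = 0.
Indicial equation: r(r-1) + p(0) r + q(0) = 0, i.e. r^2 + (p(0) - 1) r + q(0) = 0, i.e. r^2 - 2 r = 0.
Discriminant: (-2)^2 - 4(0) = 4, so r = (2 ± 2)/2.
Solving: r_1 = 2, r_2 = 0.

indicial: r^2 - 2 r = 0; roots r_1 = 2, r_2 = 0


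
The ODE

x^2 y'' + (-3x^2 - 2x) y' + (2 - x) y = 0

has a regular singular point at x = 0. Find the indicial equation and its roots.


Divide by x^2 to reach normal form y'' + P_1(x) y' + P_2(x) y = 0 with P_1(x) = -3 - 2/x and P_2(x) = -1/x + 2/x^2.
x = 0 is a singular point because the y'-coefficient -3 - 2/x has a pole at x = 0 and the y-coefficient -1/x + 2/x^2 has a pole at x = 0.
It is a regular singular point because x P_1(x) = p(x) = -3x - 2 and x^2 P_2(x) = q(x) = 2 - x are polynomials, hence analytic at x = 0.
p(0) = -2,  q(0) = 2.
Indicial equation: r(r-1) + p(0) r + q(0) = 0, i.e. r^2 + (p(0) - 1) r + q(0) = 0, i.e. r^2 - 3 r + 2 = 0.
Discriminant: (-3)^2 - 4(2) = 1, so r = (3 ± 1)/2.
Solving: r_1 = 2, r_2 = 1.

indicial: r^2 - 3 r + 2 = 0; roots r_1 = 2, r_2 = 1


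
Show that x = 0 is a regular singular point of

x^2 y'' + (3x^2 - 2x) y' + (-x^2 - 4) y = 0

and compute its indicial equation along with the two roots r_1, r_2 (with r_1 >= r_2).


Divide by x^2 to reach normal form y'' + P_1(x) y' + P_2(x) y = 0 with P_1(x) = 3 - 2/x and P_2(x) = -1 - 4/x^2.
x = 0 is a singular point because the y'-coefficient 3 - 2/x has a pole at x = 0 and the y-coefficient -1 - 4/x^2 has a pole at x = 0.
It is a regular singular point because x P_1(x) = p(x) = 3x - 2 and x^2 P_2(x) = q(x) = -x^2 - 4 are polynomials, hence analytic at x = 0.
p(0) = -2,  q(0) = -4.
Indicial equation: r(r-1) + p(0) r + q(0) = 0, i.e. r^2 + (p(0) - 1) r + q(0) = 0, i.e. r^2 - 3 r - 4 = 0.
Discriminant: (-3)^2 - 4(-4) = 25, so r = (3 ± 5)/2.
Solving: r_1 = 4, r_2 = -1.

indicial: r^2 - 3 r - 4 = 0; roots r_1 = 4, r_2 = -1


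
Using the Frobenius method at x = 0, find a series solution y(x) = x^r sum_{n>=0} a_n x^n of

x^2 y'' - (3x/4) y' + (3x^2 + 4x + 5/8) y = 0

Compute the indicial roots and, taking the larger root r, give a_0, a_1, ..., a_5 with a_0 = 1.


Write in Frobenius form y'' + (p(x)/x) y' + (q(x)/x^2) y = 0:
  p(x) = -3/4,  q(x) = 3x^2 + 4x + 5/8.
Indicial equation: r(r-1) + (-3/4) r + (5/8) = 0 -> roots r_1 = 5/4, r_2 = 1/2.
Take r = r_1 = 5/4. Let y(x) = x^r sum_{n>=0} a_n x^n with a_0 = 1.
Substitute y = x^r sum a_n x^n and match x^{r+n}. The recurrence is
  D(n) a_n + 4 a_{n-1} + 3 a_{n-2} = 0,  where D(n) = (r+n)(r+n-1) + (-3/4)(r+n) + (5/8).
  a_n = [-4 a_{n-1} - 3 a_{n-2}] / D(n).
Since the indicial polynomial factors as (r - r_1)(r - r_2), D(n) = (r_1 + n - r_1)(r_1 + n - r_2) = n(n + 3/4).
Evaluating step by step (a_0 = 1):
  n = 1: D(1) = 1(1 + 3/4) = 7/4; numerator = -4(1) = -4; a_1 = (-4)/(7/4) = -16/7
  n = 2: D(2) = 2(2 + 3/4) = 11/2; numerator = -4(-16/7) - 3(1) = 43/7; a_2 = (43/7)/(11/2) = 86/77
  n = 3: D(3) = 3(3 + 3/4) = 45/4; numerator = -4(86/77) - 3(-16/7) = 184/77; a_3 = (184/77)/(45/4) = 736/3465
  n = 4: D(4) = 4(4 + 3/4) = 19; numerator = -4(736/3465) - 3(86/77) = -14554/3465; a_4 = (-14554/3465)/(19) = -766/3465
  n = 5: D(5) = 5(5 + 3/4) = 115/4; numerator = -4(-766/3465) - 3(736/3465) = 856/3465; a_5 = (856/3465)/(115/4) = 3424/398475

r = 5/4; a_0 = 1; a_1 = -16/7; a_2 = 86/77; a_3 = 736/3465; a_4 = -766/3465; a_5 = 3424/398475


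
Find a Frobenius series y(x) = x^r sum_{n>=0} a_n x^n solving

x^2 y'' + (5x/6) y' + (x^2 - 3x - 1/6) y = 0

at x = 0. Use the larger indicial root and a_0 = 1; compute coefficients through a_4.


Write in Frobenius form y'' + (p(x)/x) y' + (q(x)/x^2) y = 0:
  p(x) = 5/6,  q(x) = x^2 - 3x - 1/6.
Indicial equation: r(r-1) + (5/6) r + (-1/6) = 0 -> roots r_1 = 1/2, r_2 = -1/3.
Take r = r_1 = 1/2. Let y(x) = x^r sum_{n>=0} a_n x^n with a_0 = 1.
Substitute y = x^r sum a_n x^n and match x^{r+n}. The recurrence is
  D(n) a_n - 3 a_{n-1} + 1 a_{n-2} = 0,  where D(n) = (r+n)(r+n-1) + (5/6)(r+n) + (-1/6).
  a_n = [3 a_{n-1} - 1 a_{n-2}] / D(n).
Since the indicial polynomial factors as (r - r_1)(r - r_2), D(n) = (r_1 + n - r_1)(r_1 + n - r_2) = n(n + 5/6).
Evaluating step by step (a_0 = 1):
  n = 1: D(1) = 1(1 + 5/6) = 11/6; numerator = 3(1) = 3; a_1 = (3)/(11/6) = 18/11
  n = 2: D(2) = 2(2 + 5/6) = 17/3; numerator = 3(18/11) - 1(1) = 43/11; a_2 = (43/11)/(17/3) = 129/187
  n = 3: D(3) = 3(3 + 5/6) = 23/2; numerator = 3(129/187) - 1(18/11) = 81/187; a_3 = (81/187)/(23/2) = 162/4301
  n = 4: D(4) = 4(4 + 5/6) = 58/3; numerator = 3(162/4301) - 1(129/187) = -2481/4301; a_4 = (-2481/4301)/(58/3) = -7443/249458

r = 1/2; a_0 = 1; a_1 = 18/11; a_2 = 129/187; a_3 = 162/4301; a_4 = -7443/249458


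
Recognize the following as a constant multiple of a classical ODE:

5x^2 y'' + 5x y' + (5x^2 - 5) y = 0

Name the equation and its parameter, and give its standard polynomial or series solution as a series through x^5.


All three coefficients share the factor 5; dividing through by 5 gives  x^2 y'' + x y' + (x^2 - 1) y = 0.
This matches the Bessel equation x^2 y'' + x y' + (x^2 - nu^2) y = 0 with nu^2 = 1, so nu = 1; the solution bounded at x = 0 is J_1(x).
Frobenius at x = 0: indicial roots ±nu; for r = nu the recurrence k(k + 2nu) c_k = -c_{k-2} gives the standard series J_nu(x) = sum_{k>=0} (-1)^k / (k! (k+nu)!) (x/2)^(2k+nu). Evaluate the first 3 terms:
  k = 0: (-1)^0 / (0! * 1! * 2^1) x^1 = 1/(1*1*2) x^1 = (1/2) x^1
  k = 1: (-1)^1 / (1! * 2! * 2^3) x^3 = -1/(1*2*8) x^3 = (-1/16) x^3
  k = 2: (-1)^2 / (2! * 3! * 2^5) x^5 = 1/(2*6*32) x^5 = (1/384) x^5
Hence J_1(x) = x^5/384 - x^3/16 + x/2 + ....

J_1(x); series = x^5/384 - x^3/16 + x/2


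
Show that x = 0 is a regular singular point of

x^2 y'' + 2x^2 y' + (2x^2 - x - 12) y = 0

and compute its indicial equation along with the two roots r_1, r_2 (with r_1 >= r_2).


Divide by x^2 to reach normal form y'' + P_1(x) y' + P_2(x) y = 0 with P_1(x) = 2 and P_2(x) = 2 - 1/x - 12/x^2.
x = 0 is a singular point because the y-coefficient 2 - 1/x - 12/x^2 has a pole at x = 0.
It is a regular singular point because x P_1(x) = p(x) = 2x and x^2 P_2(x) = q(x) = 2x^2 - x - 12 are polynomials, hence analytic at x = 0.
p(0) = 0,  q(0) = -12.
Indicial equation: r(r-1) + p(0) r + q(0) = 0, i.e. r^2 + (p(0) - 1) r + q(0) = 0, i.e. r^2 - 1 r - 12 = 0.
Discriminant: (-1)^2 - 4(-12) = 49, so r = (1 ± 7)/2.
Solving: r_1 = 4, r_2 = -3.

indicial: r^2 - 1 r - 12 = 0; roots r_1 = 4, r_2 = -3


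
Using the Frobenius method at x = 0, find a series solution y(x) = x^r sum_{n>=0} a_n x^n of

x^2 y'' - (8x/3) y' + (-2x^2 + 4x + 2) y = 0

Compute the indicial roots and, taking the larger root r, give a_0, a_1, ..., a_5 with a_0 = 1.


Write in Frobenius form y'' + (p(x)/x) y' + (q(x)/x^2) y = 0:
  p(x) = -8/3,  q(x) = -2x^2 + 4x + 2.
Indicial equation: r(r-1) + (-8/3) r + (2) = 0 -> roots r_1 = 3, r_2 = 2/3.
Take r = r_1 = 3. Let y(x) = x^r sum_{n>=0} a_n x^n with a_0 = 1.
Substitute y = x^r sum a_n x^n and match x^{r+n}. The recurrence is
  D(n) a_n + 4 a_{n-1} - 2 a_{n-2} = 0,  where D(n) = (r+n)(r+n-1) + (-8/3)(r+n) + (2).
  a_n = [-4 a_{n-1} + 2 a_{n-2}] / D(n).
Since the indicial polynomial factors as (r - r_1)(r - r_2), D(n) = (r_1 + n - r_1)(r_1 + n - r_2) = n(n + 7/3).
Evaluating step by step (a_0 = 1):
  n = 1: D(1) = 1(1 + 7/3) = 10/3; numerator = -4(1) = -4; a_1 = (-4)/(10/3) = -6/5
  n = 2: D(2) = 2(2 + 7/3) = 26/3; numerator = -4(-6/5) + 2(1) = 34/5; a_2 = (34/5)/(26/3) = 51/65
  n = 3: D(3) = 3(3 + 7/3) = 16; numerator = -4(51/65) + 2(-6/5) = -72/13; a_3 = (-72/13)/(16) = -9/26
  n = 4: D(4) = 4(4 + 7/3) = 76/3; numerator = -4(-9/26) + 2(51/65) = 192/65; a_4 = (192/65)/(76/3) = 144/1235
  n = 5: D(5) = 5(5 + 7/3) = 110/3; numerator = -4(144/1235) + 2(-9/26) = -1431/1235; a_5 = (-1431/1235)/(110/3) = -4293/135850

r = 3; a_0 = 1; a_1 = -6/5; a_2 = 51/65; a_3 = -9/26; a_4 = 144/1235; a_5 = -4293/135850


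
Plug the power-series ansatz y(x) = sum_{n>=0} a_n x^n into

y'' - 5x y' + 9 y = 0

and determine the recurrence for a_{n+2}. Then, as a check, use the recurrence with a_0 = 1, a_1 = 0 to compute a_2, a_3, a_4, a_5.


Substitute y = sum_n a_n x^n.
y''(x) has coefficient (n+2)(n+1) a_{n+2} at x^n;
-5 x y'(x) has coefficient -5 n a_n at x^n (shift);
9 y(x) has coefficient 9 a_n at x^n.
Matching x^n: (n+2)(n+1) a_{n+2} + (-5n + 9) a_n = 0.
Thus a_{n+2} = (5n - 9) / ((n+1)(n+2)) * a_n.

Check with a_0 = 1, a_1 = 0 (apply the recurrence for n = 0, 1, 2, 3): a_0 = 1, a_1 = 0, a_2 = -9/2, a_3 = 0, a_4 = -3/8, a_5 = 0.

a_(n+2) = (5n - 9) / ((n+1)(n+2)) * a_n; check: a_0 = 1, a_1 = 0, a_2 = -9/2, a_3 = 0, a_4 = -3/8, a_5 = 0


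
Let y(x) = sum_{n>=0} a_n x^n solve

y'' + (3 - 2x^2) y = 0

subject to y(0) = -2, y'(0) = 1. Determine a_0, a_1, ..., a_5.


Ansatz: y(x) = sum_{n>=0} a_n x^n, so y'(x) = sum_{n>=1} n a_n x^(n-1) and y''(x) = sum_{n>=2} n(n-1) a_n x^(n-2).
Substitute into P(x) y'' + Q(x) y' + R(x) y = 0 with P(x) = 1, Q(x) = 0, R(x) = 3 - 2x^2, and match powers of x.
Initial conditions: a_0 = -2, a_1 = 1.
Setting the coefficient of each power of x to zero and solving order by order (substituting the coefficients already found):
  x^0: 2 a_2 + 3 a_0 = 0  ->  2 a_2 = -3 a_0 = 6  ->  a_2 = 3
  x^1: 6 a_3 + 3 a_1 = 0  ->  6 a_3 = -3 a_1 = -3  ->  a_3 = -1/2
  x^2: 12 a_4 + 3 a_2 - 2 a_0 = 0  ->  12 a_4 = -3 a_2 + 2 a_0 = -13  ->  a_4 = -13/12
  x^3: 20 a_5 + 3 a_3 - 2 a_1 = 0  ->  20 a_5 = -3 a_3 + 2 a_1 = 7/2  ->  a_5 = 7/40
Truncated series: y(x) = -2 + x + 3 x^2 - (1/2) x^3 - (13/12) x^4 + (7/40) x^5 + O(x^6).

a_0 = -2; a_1 = 1; a_2 = 3; a_3 = -1/2; a_4 = -13/12; a_5 = 7/40


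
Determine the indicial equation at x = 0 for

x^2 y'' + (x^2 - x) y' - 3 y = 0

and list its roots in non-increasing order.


Divide by x^2 to reach normal form y'' + P_1(x) y' + P_2(x) y = 0 with P_1(x) = 1 - 1/x and P_2(x) = -3/x^2.
x = 0 is a singular point because the y'-coefficient 1 - 1/x has a pole at x = 0 and the y-coefficient -3/x^2 has a pole at x = 0.
It is a regular singular point because x P_1(x) = p(x) = x - 1 and x^2 P_2(x) = q(x) = -3 are polynomials, hence analytic at x = 0.
p(0) = -1,  q(0) = -3.
Indicial equation: r(r-1) + p(0) r + q(0) = 0, i.e. r^2 + (p(0) - 1) r + q(0) = 0, i.e. r^2 - 2 r - 3 = 0.
Discriminant: (-2)^2 - 4(-3) = 16, so r = (2 ± 4)/2.
Solving: r_1 = 3, r_2 = -1.

indicial: r^2 - 2 r - 3 = 0; roots r_1 = 3, r_2 = -1


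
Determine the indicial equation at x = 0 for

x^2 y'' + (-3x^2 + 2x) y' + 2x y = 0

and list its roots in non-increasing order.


Divide by x^2 to reach normal form y'' + P_1(x) y' + P_2(x) y = 0 with P_1(x) = -3 + 2/x and P_2(x) = 2/x.
x = 0 is a singular point because the y'-coefficient -3 + 2/x has a pole at x = 0 and the y-coefficient 2/x has a pole at x = 0.
It is a regular singular point because x P_1(x) = p(x) = 2 - 3x and x^2 P_2(x) = q(x) = 2x are polynomials, hence analytic at x = 0.
p(0) = 2,  q(0) = 0.
Indicial equation: r(r-1) + p(0) r + q(0) = 0, i.e. r^2 + (p(0) - 1) r + q(0) = 0, i.e. r^2 + 1 r = 0.
Discriminant: (1)^2 - 4(0) = 1, so r = (-1 ± 1)/2.
Solving: r_1 = 0, r_2 = -1.

indicial: r^2 + 1 r = 0; roots r_1 = 0, r_2 = -1


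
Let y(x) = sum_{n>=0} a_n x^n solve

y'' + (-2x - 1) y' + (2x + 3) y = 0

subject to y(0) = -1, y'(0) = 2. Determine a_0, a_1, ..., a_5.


Ansatz: y(x) = sum_{n>=0} a_n x^n, so y'(x) = sum_{n>=1} n a_n x^(n-1) and y''(x) = sum_{n>=2} n(n-1) a_n x^(n-2).
Substitute into P(x) y'' + Q(x) y' + R(x) y = 0 with P(x) = 1, Q(x) = -2x - 1, R(x) = 2x + 3, and match powers of x.
Initial conditions: a_0 = -1, a_1 = 2.
Setting the coefficient of each power of x to zero and solving order by order (substituting the coefficients already found):
  x^0: 2 a_2 - a_1 + 3 a_0 = 0  ->  2 a_2 = a_1 - 3 a_0 = 5  ->  a_2 = 5/2
  x^1: 6 a_3 - 2 a_2 + a_1 + 2 a_0 = 0  ->  6 a_3 = 2 a_2 - a_1 - 2 a_0 = 5  ->  a_3 = 5/6
  x^2: 12 a_4 - 3 a_3 - a_2 + 2 a_1 = 0  ->  12 a_4 = 3 a_3 + a_2 - 2 a_1 = 1  ->  a_4 = 1/12
  x^3: 20 a_5 - 4 a_4 - 3 a_3 + 2 a_2 = 0  ->  20 a_5 = 4 a_4 + 3 a_3 - 2 a_2 = -13/6  ->  a_5 = -13/120
Truncated series: y(x) = -1 + 2 x + (5/2) x^2 + (5/6) x^3 + (1/12) x^4 - (13/120) x^5 + O(x^6).

a_0 = -1; a_1 = 2; a_2 = 5/2; a_3 = 5/6; a_4 = 1/12; a_5 = -13/120


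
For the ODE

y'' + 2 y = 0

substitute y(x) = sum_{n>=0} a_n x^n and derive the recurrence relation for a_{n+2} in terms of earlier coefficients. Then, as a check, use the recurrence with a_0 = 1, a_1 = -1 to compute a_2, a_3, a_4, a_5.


Substitute y = sum_n a_n x^n into y'' + (const) y = 0.
y''(x) = sum_{n>=0} (n+2)(n+1) a_{n+2} x^n.
The ODE becomes sum_n [(n+2)(n+1) a_{n+2} + 2 a_n] x^n = 0.
Setting each coefficient to zero gives the recurrence:
  (n+2)(n+1) a_{n+2} + 2 a_n = 0,
  a_{n+2} = -2 / ((n+1)(n+2)) a_n.

Check with a_0 = 1, a_1 = -1 (apply the recurrence for n = 0, 1, 2, 3): a_0 = 1, a_1 = -1, a_2 = -1, a_3 = 1/3, a_4 = 1/6, a_5 = -1/30.

a_{n+2} = -2/((n+1)(n+2)) * a_n; check: a_0 = 1, a_1 = -1, a_2 = -1, a_3 = 1/3, a_4 = 1/6, a_5 = -1/30


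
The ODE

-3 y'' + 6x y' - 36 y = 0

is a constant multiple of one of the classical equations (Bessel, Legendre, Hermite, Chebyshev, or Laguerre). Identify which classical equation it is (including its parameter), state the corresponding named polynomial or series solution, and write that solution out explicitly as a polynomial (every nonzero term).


All three coefficients share the factor -3; dividing through by -3 gives  y'' - 2x y' + 12 y = 0.
This matches the Hermite equation y'' - 2x y' + 2n y = 0 with 2n = 12, so n = 6; the polynomial solution is H_6(x).
With y = sum_k a_k x^k, matching x^k gives (k+2)(k+1) a_{k+2} = 2(k - n) a_k = 2(k - 6) a_k. The right side vanishes at k = 6, so the series with the parity of 6 terminates at degree 6.
Standard normalization: leading coefficient of H_n is 2^n, so a_6 = 2^6 = 64. Work downward with a_k = (k+1)(k+2) a_{k+2} / (2(k - n)):
  a_4 = (5)(6)(64) / (2(4 - 6)) = 1920/(-4) = -480
  a_2 = (3)(4)(-480) / (2(2 - 6)) = -5760/(-8) = 720
  a_0 = (1)(2)(720) / (2(0 - 6)) = 1440/(-12) = -120
Hence H_6(x) = 64 x^6 - 480 x^4 + 720 x^2 - 120.

H_6(x); series = 64 x^6 - 480 x^4 + 720 x^2 - 120


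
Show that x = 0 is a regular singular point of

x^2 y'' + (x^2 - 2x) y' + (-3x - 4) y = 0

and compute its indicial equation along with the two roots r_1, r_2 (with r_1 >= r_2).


Divide by x^2 to reach normal form y'' + P_1(x) y' + P_2(x) y = 0 with P_1(x) = 1 - 2/x and P_2(x) = -3/x - 4/x^2.
x = 0 is a singular point because the y'-coefficient 1 - 2/x has a pole at x = 0 and the y-coefficient -3/x - 4/x^2 has a pole at x = 0.
It is a regular singular point because x P_1(x) = p(x) = x - 2 and x^2 P_2(x) = q(x) = -3x - 4 are polynomials, hence analytic at x = 0.
p(0) = -2,  q(0) = -4.
Indicial equation: r(r-1) + p(0) r + q(0) = 0, i.e. r^2 + (p(0) - 1) r + q(0) = 0, i.e. r^2 - 3 r - 4 = 0.
Discriminant: (-3)^2 - 4(-4) = 25, so r = (3 ± 5)/2.
Solving: r_1 = 4, r_2 = -1.

indicial: r^2 - 3 r - 4 = 0; roots r_1 = 4, r_2 = -1


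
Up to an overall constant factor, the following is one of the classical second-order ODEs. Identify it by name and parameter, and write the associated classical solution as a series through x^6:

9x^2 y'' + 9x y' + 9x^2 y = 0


All three coefficients share the factor 9; dividing through by 9 gives  x^2 y'' + x y' + x^2 y = 0.
This matches the Bessel equation x^2 y'' + x y' + (x^2 - nu^2) y = 0 with nu^2 = 0, so nu = 0; the solution bounded at x = 0 is J_0(x).
Frobenius at x = 0: indicial roots ±nu; for r = nu the recurrence k(k + 2nu) c_k = -c_{k-2} gives the standard series J_nu(x) = sum_{k>=0} (-1)^k / (k! (k+nu)!) (x/2)^(2k+nu). Evaluate the first 4 terms:
  k = 0: (-1)^0 / (0! * 0! * 2^0) x^0 = 1/(1*1*1) x^0 = (1) x^0
  k = 1: (-1)^1 / (1! * 1! * 2^2) x^2 = -1/(1*1*4) x^2 = (-1/4) x^2
  k = 2: (-1)^2 / (2! * 2! * 2^4) x^4 = 1/(2*2*16) x^4 = (1/64) x^4
  k = 3: (-1)^3 / (3! * 3! * 2^6) x^6 = -1/(6*6*64) x^6 = (-1/2304) x^6
Hence J_0(x) = -x^6/2304 + x^4/64 - x^2/4 + 1 + ....

J_0(x); series = -x^6/2304 + x^4/64 - x^2/4 + 1


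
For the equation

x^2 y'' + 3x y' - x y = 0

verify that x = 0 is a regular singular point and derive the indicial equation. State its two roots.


Divide by x^2 to reach normal form y'' + P_1(x) y' + P_2(x) y = 0 with P_1(x) = 3/x and P_2(x) = -1/x.
x = 0 is a singular point because the y'-coefficient 3/x has a pole at x = 0 and the y-coefficient -1/x has a pole at x = 0.
It is a regular singular point because x P_1(x) = p(x) = 3 and x^2 P_2(x) = q(x) = -x are polynomials, hence analytic at x = 0.
p(0) = 3,  q(0) = 0.
Indicial equation: r(r-1) + p(0) r + q(0) = 0, i.e. r^2 + (p(0) - 1) r + q(0) = 0, i.e. r^2 + 2 r = 0.
Discriminant: (2)^2 - 4(0) = 4, so r = (-2 ± 2)/2.
Solving: r_1 = 0, r_2 = -2.

indicial: r^2 + 2 r = 0; roots r_1 = 0, r_2 = -2


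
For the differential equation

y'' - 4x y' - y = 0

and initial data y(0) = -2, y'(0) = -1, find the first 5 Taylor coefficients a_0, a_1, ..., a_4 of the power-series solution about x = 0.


Ansatz: y(x) = sum_{n>=0} a_n x^n, so y'(x) = sum_{n>=1} n a_n x^(n-1) and y''(x) = sum_{n>=2} n(n-1) a_n x^(n-2).
Substitute into P(x) y'' + Q(x) y' + R(x) y = 0 with P(x) = 1, Q(x) = -4x, R(x) = -1, and match powers of x.
Initial conditions: a_0 = -2, a_1 = -1.
Setting the coefficient of each power of x to zero and solving order by order (substituting the coefficients already found):
  x^0: 2 a_2 - a_0 = 0  ->  2 a_2 = a_0 = -2  ->  a_2 = -1
  x^1: 6 a_3 - 5 a_1 = 0  ->  6 a_3 = 5 a_1 = -5  ->  a_3 = -5/6
  x^2: 12 a_4 - 9 a_2 = 0  ->  12 a_4 = 9 a_2 = -9  ->  a_4 = -3/4
Truncated series: y(x) = -2 - x - x^2 - (5/6) x^3 - (3/4) x^4 + O(x^5).

a_0 = -2; a_1 = -1; a_2 = -1; a_3 = -5/6; a_4 = -3/4


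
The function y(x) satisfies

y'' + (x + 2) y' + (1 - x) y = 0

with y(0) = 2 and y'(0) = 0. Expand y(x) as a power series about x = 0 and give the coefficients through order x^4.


Ansatz: y(x) = sum_{n>=0} a_n x^n, so y'(x) = sum_{n>=1} n a_n x^(n-1) and y''(x) = sum_{n>=2} n(n-1) a_n x^(n-2).
Substitute into P(x) y'' + Q(x) y' + R(x) y = 0 with P(x) = 1, Q(x) = x + 2, R(x) = 1 - x, and match powers of x.
Initial conditions: a_0 = 2, a_1 = 0.
Setting the coefficient of each power of x to zero and solving order by order (substituting the coefficients already found):
  x^0: 2 a_2 + 2 a_1 + a_0 = 0  ->  2 a_2 = -2 a_1 - a_0 = -2  ->  a_2 = -1
  x^1: 6 a_3 + 4 a_2 + 2 a_1 - a_0 = 0  ->  6 a_3 = -4 a_2 - 2 a_1 + a_0 = 6  ->  a_3 = 1
  x^2: 12 a_4 + 6 a_3 + 3 a_2 - a_1 = 0  ->  12 a_4 = -6 a_3 - 3 a_2 + a_1 = -3  ->  a_4 = -1/4
Truncated series: y(x) = 2 - x^2 + x^3 - (1/4) x^4 + O(x^5).

a_0 = 2; a_1 = 0; a_2 = -1; a_3 = 1; a_4 = -1/4
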